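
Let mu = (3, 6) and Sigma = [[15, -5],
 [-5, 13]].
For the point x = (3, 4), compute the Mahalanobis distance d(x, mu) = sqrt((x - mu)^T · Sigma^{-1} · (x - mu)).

Step 1 — centre the observation: (x - mu) = (0, -2).

Step 2 — invert Sigma. det(Sigma) = 15·13 - (-5)² = 170.
  Sigma^{-1} = (1/det) · [[d, -b], [-b, a]] = [[0.0765, 0.0294],
 [0.0294, 0.0882]].

Step 3 — form the quadratic (x - mu)^T · Sigma^{-1} · (x - mu):
  Sigma^{-1} · (x - mu) = (-0.0588, -0.1765).
  (x - mu)^T · [Sigma^{-1} · (x - mu)] = (0)·(-0.0588) + (-2)·(-0.1765) = 0.3529.

Step 4 — take square root: d = √(0.3529) ≈ 0.5941.

d(x, mu) = √(0.3529) ≈ 0.5941


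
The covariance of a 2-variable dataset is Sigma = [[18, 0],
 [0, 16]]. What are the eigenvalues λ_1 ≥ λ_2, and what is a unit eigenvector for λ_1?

Step 1 — characteristic polynomial of 2×2 Sigma:
  det(Sigma - λI) = λ² - trace · λ + det = 0.
  trace = 18 + 16 = 34, det = 18·16 - (0)² = 288.
Step 2 — discriminant:
  Δ = trace² - 4·det = 1156 - 1152 = 4.
Step 3 — eigenvalues:
  λ = (trace ± √Δ)/2 = (34 ± 2)/2,
  λ_1 = 18,  λ_2 = 16.

Step 4 — unit eigenvector for λ_1: Sigma is diagonal, so its eigenvectors are the coordinate axes. λ_1 = 18 is the diagonal entry on the first coordinate axis, hence
  v_1 = (1, 0) (||v_1|| = 1).

λ_1 = 18,  λ_2 = 16;  v_1 ≈ (1, 0)


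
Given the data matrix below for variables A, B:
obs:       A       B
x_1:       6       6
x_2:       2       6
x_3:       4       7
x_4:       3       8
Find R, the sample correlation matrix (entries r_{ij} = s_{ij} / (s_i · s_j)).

Step 1 — column means:
  mean(A) = (6 + 2 + 4 + 3) / 4 = 15/4 = 3.75
  mean(B) = (6 + 6 + 7 + 8) / 4 = 27/4 = 6.75

Step 2 — sample variances and covariances s[i,j] = (1/(n-1)) · Σ_k (x_{k,i} - mean_i) · (x_{k,j} - mean_j), with n-1 = 3:
  s[A,A] = ((2.25)·(2.25) + (-1.75)·(-1.75) + (0.25)·(0.25) + (-0.75)·(-0.75)) / 3 = 8.75/3 = 2.9167
  s[A,B] = ((2.25)·(-0.75) + (-1.75)·(-0.75) + (0.25)·(0.25) + (-0.75)·(1.25)) / 3 = -1.25/3 = -0.4167
  s[B,B] = ((-0.75)·(-0.75) + (-0.75)·(-0.75) + (0.25)·(0.25) + (1.25)·(1.25)) / 3 = 2.75/3 = 0.9167
  Sample standard deviations s_i = √(s[i,i]):
  s(A) = √(2.9167) = 1.7078
  s(B) = √(0.9167) = 0.9574

Step 3 — r_{ij} = s_{ij} / (s_i · s_j):
  r[A,A] = 1 (diagonal).
  r[A,B] = -0.4167 / (1.7078 · 0.9574) = -0.4167 / 1.6351 = -0.2548
  r[B,B] = 1 (diagonal).

R is symmetric with unit diagonal. Assembling:

R = [[1, -0.2548],
 [-0.2548, 1]]


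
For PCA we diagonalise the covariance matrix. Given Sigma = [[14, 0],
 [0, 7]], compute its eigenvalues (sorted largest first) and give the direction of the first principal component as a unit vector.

Step 1 — characteristic polynomial of 2×2 Sigma:
  det(Sigma - λI) = λ² - trace · λ + det = 0.
  trace = 14 + 7 = 21, det = 14·7 - (0)² = 98.
Step 2 — discriminant:
  Δ = trace² - 4·det = 441 - 392 = 49.
Step 3 — eigenvalues:
  λ = (trace ± √Δ)/2 = (21 ± 7)/2,
  λ_1 = 14,  λ_2 = 7.

Step 4 — unit eigenvector for λ_1: Sigma is diagonal, so its eigenvectors are the coordinate axes. λ_1 = 14 is the diagonal entry on the first coordinate axis, hence
  v_1 = (1, 0) (||v_1|| = 1).

λ_1 = 14,  λ_2 = 7;  v_1 ≈ (1, 0)


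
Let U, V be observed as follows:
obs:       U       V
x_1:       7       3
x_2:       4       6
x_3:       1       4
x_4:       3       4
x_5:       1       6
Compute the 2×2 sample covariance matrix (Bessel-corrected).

Step 1 — column means:
  mean(U) = (7 + 4 + 1 + 3 + 1) / 5 = 16/5 = 3.2
  mean(V) = (3 + 6 + 4 + 4 + 6) / 5 = 23/5 = 4.6

Step 2 — sample covariance S[i,j] = (1/(n-1)) · Σ_k (x_{k,i} - mean_i) · (x_{k,j} - mean_j), with n-1 = 4.
  S[U,U] = ((3.8)·(3.8) + (0.8)·(0.8) + (-2.2)·(-2.2) + (-0.2)·(-0.2) + (-2.2)·(-2.2)) / 4 = 24.8/4 = 6.2
  S[U,V] = ((3.8)·(-1.6) + (0.8)·(1.4) + (-2.2)·(-0.6) + (-0.2)·(-0.6) + (-2.2)·(1.4)) / 4 = -6.6/4 = -1.65
  S[V,V] = ((-1.6)·(-1.6) + (1.4)·(1.4) + (-0.6)·(-0.6) + (-0.6)·(-0.6) + (1.4)·(1.4)) / 4 = 7.2/4 = 1.8

S is symmetric (S[j,i] = S[i,j]). Assembling:

S = [[6.2, -1.65],
 [-1.65, 1.8]]


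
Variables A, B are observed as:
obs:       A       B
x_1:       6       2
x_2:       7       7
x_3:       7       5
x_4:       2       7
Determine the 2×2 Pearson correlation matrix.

Step 1 — column means:
  mean(A) = (6 + 7 + 7 + 2) / 4 = 22/4 = 5.5
  mean(B) = (2 + 7 + 5 + 7) / 4 = 21/4 = 5.25

Step 2 — sample variances and covariances s[i,j] = (1/(n-1)) · Σ_k (x_{k,i} - mean_i) · (x_{k,j} - mean_j), with n-1 = 3:
  s[A,A] = ((0.5)·(0.5) + (1.5)·(1.5) + (1.5)·(1.5) + (-3.5)·(-3.5)) / 3 = 17/3 = 5.6667
  s[A,B] = ((0.5)·(-3.25) + (1.5)·(1.75) + (1.5)·(-0.25) + (-3.5)·(1.75)) / 3 = -5.5/3 = -1.8333
  s[B,B] = ((-3.25)·(-3.25) + (1.75)·(1.75) + (-0.25)·(-0.25) + (1.75)·(1.75)) / 3 = 16.75/3 = 5.5833
  Sample standard deviations s_i = √(s[i,i]):
  s(A) = √(5.6667) = 2.3805
  s(B) = √(5.5833) = 2.3629

Step 3 — r_{ij} = s_{ij} / (s_i · s_j):
  r[A,A] = 1 (diagonal).
  r[A,B] = -1.8333 / (2.3805 · 2.3629) = -1.8333 / 5.6248 = -0.3259
  r[B,B] = 1 (diagonal).

R is symmetric with unit diagonal. Assembling:

R = [[1, -0.3259],
 [-0.3259, 1]]


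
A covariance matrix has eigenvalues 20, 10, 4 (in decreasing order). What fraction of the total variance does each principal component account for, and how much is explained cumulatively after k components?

Step 1 — total variance = trace(Sigma) = Σ λ_i = 20 + 10 + 4 = 34.

Step 2 — fraction explained by component i = λ_i / Σ λ:
  PC1: 20/34 = 0.5882
  PC2: 10/34 = 0.2941
  PC3: 4/34 = 0.1176

Step 3 — cumulative fraction after k components = (λ_1 + ... + λ_k) / Σ λ:
  k = 1: 20/34 = 0.5882
  k = 2: (20 + 10)/34 = 30/34 = 0.8824
  k = 3: (20 + 10 + 4)/34 = 34/34 = 1

Summary (fraction, with percent):

explained: PC1 0.5882 (58.82%), PC2 0.2941 (29.41%), PC3 0.1176 (11.76%);  cumulative: 0.5882, 0.8824, 1


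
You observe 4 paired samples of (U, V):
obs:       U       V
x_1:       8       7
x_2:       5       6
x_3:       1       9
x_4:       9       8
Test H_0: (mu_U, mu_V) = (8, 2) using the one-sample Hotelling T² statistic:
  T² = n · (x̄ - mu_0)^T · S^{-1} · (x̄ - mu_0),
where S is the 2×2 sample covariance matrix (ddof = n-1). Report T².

Step 1 — sample mean vector:
  mean(U) = (8 + 5 + 1 + 9) / 4 = 23/4 = 5.75
  mean(V) = (7 + 6 + 9 + 8) / 4 = 30/4 = 7.5
  x̄ = (5.75, 7.5),  deviation x̄ - mu_0 = (5.75, 7.5) - (8, 2) = (-2.25, 5.5).

Step 2 — sample covariance matrix, S[i,j] = (1/(n-1)) · Σ_k (x_{k,i} - mean_i) · (x_{k,j} - mean_j), divisor n-1 = 3:
  S[U,U] = ((2.25)·(2.25) + (-0.75)·(-0.75) + (-4.75)·(-4.75) + (3.25)·(3.25)) / 3 = 38.75/3 = 12.9167
  S[U,V] = ((2.25)·(-0.5) + (-0.75)·(-1.5) + (-4.75)·(1.5) + (3.25)·(0.5)) / 3 = -5.5/3 = -1.8333
  S[V,V] = ((-0.5)·(-0.5) + (-1.5)·(-1.5) + (1.5)·(1.5) + (0.5)·(0.5)) / 3 = 5/3 = 1.6667
  S = [[12.9167, -1.8333],
 [-1.8333, 1.6667]].

Step 3 — invert S. det(S) = 12.9167·1.6667 - (-1.8333)² = 18.1667.
  S^{-1} = (1/det) · [[d, -b], [-b, a]] = [[0.0917, 0.1009],
 [0.1009, 0.711]].

Step 4 — quadratic form (x̄ - mu_0)^T · S^{-1} · (x̄ - mu_0):
  S^{-1} · (x̄ - mu_0) = (0.3486, 3.6835),
  (x̄ - mu_0)^T · [...] = (-2.25)·(0.3486) + (5.5)·(3.6835) = 19.4748.

Step 5 — scale by n: T² = 4 · 19.4748 = 77.8991.

T² ≈ 77.8991


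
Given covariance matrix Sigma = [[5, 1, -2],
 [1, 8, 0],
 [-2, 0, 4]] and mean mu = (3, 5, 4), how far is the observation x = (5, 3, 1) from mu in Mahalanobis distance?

Step 1 — centre the observation: (x - mu) = (2, -2, -3).

Step 2 — invert Sigma (cofactor / det for 3×3, or solve directly):
  Sigma^{-1} = [[0.2581, -0.0323, 0.129],
 [-0.0323, 0.129, -0.0161],
 [0.129, -0.0161, 0.3145]].

Step 3 — form the quadratic (x - mu)^T · Sigma^{-1} · (x - mu):
  Sigma^{-1} · (x - mu) = (0.1935, -0.2742, -0.6532).
  (x - mu)^T · [Sigma^{-1} · (x - mu)] = (2)·(0.1935) + (-2)·(-0.2742) + (-3)·(-0.6532) = 2.8952.

Step 4 — take square root: d = √(2.8952) ≈ 1.7015.

d(x, mu) = √(2.8952) ≈ 1.7015


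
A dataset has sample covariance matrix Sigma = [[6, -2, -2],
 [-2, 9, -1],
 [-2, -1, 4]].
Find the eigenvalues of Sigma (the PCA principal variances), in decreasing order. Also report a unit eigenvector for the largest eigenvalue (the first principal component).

Step 1 — characteristic polynomial p(λ) = det(λI - Sigma) = λ³ - tr·λ² + c_1·λ - det, where tr = trace, c_1 = sum of the principal 2×2 minors, det = det(Sigma):
  tr = 6 + 9 + 4 = 19,
  c_1 = (6·9 - (-2)²) + (6·4 - (-2)²) + (9·4 - (-1)²) = 50 + 20 + 35 = 105,
  det = 6·(9·4 - (-1)²) - (-2)·((-2)·4 - (-1)·(-2)) + (-2)·((-2)·(-1) - 9·(-2)) = 6·(35) - (-2)·(-10) + (-2)·(20) = 150.
  So p(λ) = λ³ - 19λ² + 105λ - 150.
Step 2 — look for an integer root (rational root theorem: any rational root is an integer divisor of 150). Testing λ = 10:
  p(10) = 1000 - 1900 + 1050 - 150 = 0  ✓
  Dividing out (λ - 10): p(λ) = (λ - 10)(λ² - 9λ + 15).
Step 3 — remaining eigenvalues from the quadratic λ² - 9λ + 15 = 0:
  Δ = 9² - 4·15 = 81 - 60 = 21,  λ = (9 ± √21)/2 = (9 ± 4.5826)/2 ≈ 6.7913 or 2.2087.
  Sorted: λ_1 = 10,  λ_2 = 6.7913,  λ_3 = 2.2087  (check: sum = 19 = tr ✓).

Step 4 — unit eigenvector for λ_1 = 10: v spans the null space of (Sigma - λ_1 I), whose rows are
  r_1 = (-4, -2, -2),  r_2 = (-2, -1, -1),  r_3 = (-2, -1, -6).
  v is orthogonal to every row, so take v ∝ r_1 × r_3 = ((-2)·(-6) - (-2)·(-1), (-2)·(-2) - (-4)·(-6), (-4)·(-1) - (-2)·(-2)) = (10, -20, 0).
  Rescale (divide by 10): u = (1, -2, 0).
  ||u|| = √((1)² + (-2)² + (0)²) = √(5) ≈ 2.2361,  v_1 = u/||u|| ≈ (0.4472, -0.8944, 0) (||v_1|| = 1).

λ_1 = 10,  λ_2 = 6.7913,  λ_3 = 2.2087;  v_1 ≈ (0.4472, -0.8944, 0)


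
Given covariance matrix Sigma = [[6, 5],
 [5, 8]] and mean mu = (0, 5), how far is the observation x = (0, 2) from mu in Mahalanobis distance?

Step 1 — centre the observation: (x - mu) = (0, -3).

Step 2 — invert Sigma. det(Sigma) = 6·8 - (5)² = 23.
  Sigma^{-1} = (1/det) · [[d, -b], [-b, a]] = [[0.3478, -0.2174],
 [-0.2174, 0.2609]].

Step 3 — form the quadratic (x - mu)^T · Sigma^{-1} · (x - mu):
  Sigma^{-1} · (x - mu) = (0.6522, -0.7826).
  (x - mu)^T · [Sigma^{-1} · (x - mu)] = (0)·(0.6522) + (-3)·(-0.7826) = 2.3478.

Step 4 — take square root: d = √(2.3478) ≈ 1.5323.

d(x, mu) = √(2.3478) ≈ 1.5323


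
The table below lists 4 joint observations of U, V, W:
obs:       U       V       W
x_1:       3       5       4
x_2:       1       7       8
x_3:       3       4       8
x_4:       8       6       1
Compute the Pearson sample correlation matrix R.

Step 1 — column means:
  mean(U) = (3 + 1 + 3 + 8) / 4 = 15/4 = 3.75
  mean(V) = (5 + 7 + 4 + 6) / 4 = 22/4 = 5.5
  mean(W) = (4 + 8 + 8 + 1) / 4 = 21/4 = 5.25

Step 2 — sample variances and covariances s[i,j] = (1/(n-1)) · Σ_k (x_{k,i} - mean_i) · (x_{k,j} - mean_j), with n-1 = 3:
  s[U,U] = ((-0.75)·(-0.75) + (-2.75)·(-2.75) + (-0.75)·(-0.75) + (4.25)·(4.25)) / 3 = 26.75/3 = 8.9167
  s[U,V] = ((-0.75)·(-0.5) + (-2.75)·(1.5) + (-0.75)·(-1.5) + (4.25)·(0.5)) / 3 = -0.5/3 = -0.1667
  s[U,W] = ((-0.75)·(-1.25) + (-2.75)·(2.75) + (-0.75)·(2.75) + (4.25)·(-4.25)) / 3 = -26.75/3 = -8.9167
  s[V,V] = ((-0.5)·(-0.5) + (1.5)·(1.5) + (-1.5)·(-1.5) + (0.5)·(0.5)) / 3 = 5/3 = 1.6667
  s[V,W] = ((-0.5)·(-1.25) + (1.5)·(2.75) + (-1.5)·(2.75) + (0.5)·(-4.25)) / 3 = -1.5/3 = -0.5
  s[W,W] = ((-1.25)·(-1.25) + (2.75)·(2.75) + (2.75)·(2.75) + (-4.25)·(-4.25)) / 3 = 34.75/3 = 11.5833
  Sample standard deviations s_i = √(s[i,i]):
  s(U) = √(8.9167) = 2.9861
  s(V) = √(1.6667) = 1.291
  s(W) = √(11.5833) = 3.4034

Step 3 — r_{ij} = s_{ij} / (s_i · s_j):
  r[U,U] = 1 (diagonal).
  r[U,V] = -0.1667 / (2.9861 · 1.291) = -0.1667 / 3.855 = -0.0432
  r[U,W] = -8.9167 / (2.9861 · 3.4034) = -8.9167 / 10.1629 = -0.8774
  r[V,V] = 1 (diagonal).
  r[V,W] = -0.5 / (1.291 · 3.4034) = -0.5 / 4.3938 = -0.1138
  r[W,W] = 1 (diagonal).

R is symmetric with unit diagonal. Assembling:

R = [[1, -0.0432, -0.8774],
 [-0.0432, 1, -0.1138],
 [-0.8774, -0.1138, 1]]


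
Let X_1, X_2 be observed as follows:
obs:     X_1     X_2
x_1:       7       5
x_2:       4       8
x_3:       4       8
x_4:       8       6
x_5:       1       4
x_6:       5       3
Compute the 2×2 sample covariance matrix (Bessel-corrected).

Step 1 — column means:
  mean(X_1) = (7 + 4 + 4 + 8 + 1 + 5) / 6 = 29/6 = 4.8333
  mean(X_2) = (5 + 8 + 8 + 6 + 4 + 3) / 6 = 34/6 = 5.6667

Step 2 — sample covariance S[i,j] = (1/(n-1)) · Σ_k (x_{k,i} - mean_i) · (x_{k,j} - mean_j), with n-1 = 5.
  S[X_1,X_1] = ((2.1667)·(2.1667) + (-0.8333)·(-0.8333) + (-0.8333)·(-0.8333) + (3.1667)·(3.1667) + (-3.8333)·(-3.8333) + (0.1667)·(0.1667)) / 5 = 30.8333/5 = 6.1667
  S[X_1,X_2] = ((2.1667)·(-0.6667) + (-0.8333)·(2.3333) + (-0.8333)·(2.3333) + (3.1667)·(0.3333) + (-3.8333)·(-1.6667) + (0.1667)·(-2.6667)) / 5 = 1.6667/5 = 0.3333
  S[X_2,X_2] = ((-0.6667)·(-0.6667) + (2.3333)·(2.3333) + (2.3333)·(2.3333) + (0.3333)·(0.3333) + (-1.6667)·(-1.6667) + (-2.6667)·(-2.6667)) / 5 = 21.3333/5 = 4.2667

S is symmetric (S[j,i] = S[i,j]). Assembling:

S = [[6.1667, 0.3333],
 [0.3333, 4.2667]]


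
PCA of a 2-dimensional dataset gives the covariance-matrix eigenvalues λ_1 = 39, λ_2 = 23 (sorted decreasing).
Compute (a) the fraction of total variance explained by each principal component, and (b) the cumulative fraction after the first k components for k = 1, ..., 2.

Step 1 — total variance = trace(Sigma) = Σ λ_i = 39 + 23 = 62.

Step 2 — fraction explained by component i = λ_i / Σ λ:
  PC1: 39/62 = 0.629
  PC2: 23/62 = 0.371

Step 3 — cumulative fraction after k components = (λ_1 + ... + λ_k) / Σ λ:
  k = 1: 39/62 = 0.629
  k = 2: (39 + 23)/62 = 62/62 = 1

Summary (fraction, with percent):

explained: PC1 0.629 (62.9%), PC2 0.371 (37.1%);  cumulative: 0.629, 1


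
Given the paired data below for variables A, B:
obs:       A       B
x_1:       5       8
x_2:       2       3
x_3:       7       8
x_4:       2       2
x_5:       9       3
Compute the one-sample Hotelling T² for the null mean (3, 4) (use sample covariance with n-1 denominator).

Step 1 — sample mean vector:
  mean(A) = (5 + 2 + 7 + 2 + 9) / 5 = 25/5 = 5
  mean(B) = (8 + 3 + 8 + 2 + 3) / 5 = 24/5 = 4.8
  x̄ = (5, 4.8),  deviation x̄ - mu_0 = (5, 4.8) - (3, 4) = (2, 0.8).

Step 2 — sample covariance matrix, S[i,j] = (1/(n-1)) · Σ_k (x_{k,i} - mean_i) · (x_{k,j} - mean_j), divisor n-1 = 4:
  S[A,A] = ((0)·(0) + (-3)·(-3) + (2)·(2) + (-3)·(-3) + (4)·(4)) / 4 = 38/4 = 9.5
  S[A,B] = ((0)·(3.2) + (-3)·(-1.8) + (2)·(3.2) + (-3)·(-2.8) + (4)·(-1.8)) / 4 = 13/4 = 3.25
  S[B,B] = ((3.2)·(3.2) + (-1.8)·(-1.8) + (3.2)·(3.2) + (-2.8)·(-2.8) + (-1.8)·(-1.8)) / 4 = 34.8/4 = 8.7
  S = [[9.5, 3.25],
 [3.25, 8.7]].

Step 3 — invert S. det(S) = 9.5·8.7 - (3.25)² = 72.0875.
  S^{-1} = (1/det) · [[d, -b], [-b, a]] = [[0.1207, -0.0451],
 [-0.0451, 0.1318]].

Step 4 — quadratic form (x̄ - mu_0)^T · S^{-1} · (x̄ - mu_0):
  S^{-1} · (x̄ - mu_0) = (0.2053, 0.0153),
  (x̄ - mu_0)^T · [...] = (2)·(0.2053) + (0.8)·(0.0153) = 0.4228.

Step 5 — scale by n: T² = 5 · 0.4228 = 2.1141.

T² ≈ 2.1141


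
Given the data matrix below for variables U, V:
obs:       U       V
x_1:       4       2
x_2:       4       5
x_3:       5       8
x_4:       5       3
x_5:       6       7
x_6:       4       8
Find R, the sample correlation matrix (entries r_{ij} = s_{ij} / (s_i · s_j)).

Step 1 — column means:
  mean(U) = (4 + 4 + 5 + 5 + 6 + 4) / 6 = 28/6 = 4.6667
  mean(V) = (2 + 5 + 8 + 3 + 7 + 8) / 6 = 33/6 = 5.5

Step 2 — sample variances and covariances s[i,j] = (1/(n-1)) · Σ_k (x_{k,i} - mean_i) · (x_{k,j} - mean_j), with n-1 = 5:
  s[U,U] = ((-0.6667)·(-0.6667) + (-0.6667)·(-0.6667) + (0.3333)·(0.3333) + (0.3333)·(0.3333) + (1.3333)·(1.3333) + (-0.6667)·(-0.6667)) / 5 = 3.3333/5 = 0.6667
  s[U,V] = ((-0.6667)·(-3.5) + (-0.6667)·(-0.5) + (0.3333)·(2.5) + (0.3333)·(-2.5) + (1.3333)·(1.5) + (-0.6667)·(2.5)) / 5 = 3/5 = 0.6
  s[V,V] = ((-3.5)·(-3.5) + (-0.5)·(-0.5) + (2.5)·(2.5) + (-2.5)·(-2.5) + (1.5)·(1.5) + (2.5)·(2.5)) / 5 = 33.5/5 = 6.7
  Sample standard deviations s_i = √(s[i,i]):
  s(U) = √(0.6667) = 0.8165
  s(V) = √(6.7) = 2.5884

Step 3 — r_{ij} = s_{ij} / (s_i · s_j):
  r[U,U] = 1 (diagonal).
  r[U,V] = 0.6 / (0.8165 · 2.5884) = 0.6 / 2.1134 = 0.2839
  r[V,V] = 1 (diagonal).

R is symmetric with unit diagonal. Assembling:

R = [[1, 0.2839],
 [0.2839, 1]]


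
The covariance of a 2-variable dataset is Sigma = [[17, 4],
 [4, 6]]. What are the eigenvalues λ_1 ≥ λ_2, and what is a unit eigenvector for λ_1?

Step 1 — characteristic polynomial of 2×2 Sigma:
  det(Sigma - λI) = λ² - trace · λ + det = 0.
  trace = 17 + 6 = 23, det = 17·6 - (4)² = 86.
Step 2 — discriminant:
  Δ = trace² - 4·det = 529 - 344 = 185.
Step 3 — eigenvalues:
  λ = (trace ± √Δ)/2 = (23 ± 13.6015)/2,
  λ_1 = 18.3007,  λ_2 = 4.6993.

Step 4 — unit eigenvector for λ_1: solve (Sigma - λ_1 I)v = 0. First row:
  (17 - 18.3007)·v_x + (4)·v_y = 0, i.e. (-1.3007)·v_x + (4)·v_y = 0,
  so v ∝ (b, λ_1 - a) = (4, 1.3007) = u.
  ||u|| = √((4)² + (1.3007)²) = √(17.6919) ≈ 4.2062,
  v_1 = u/||u|| ≈ (0.951, 0.3092) (||v_1|| = 1).

λ_1 = 18.3007,  λ_2 = 4.6993;  v_1 ≈ (0.951, 0.3092)


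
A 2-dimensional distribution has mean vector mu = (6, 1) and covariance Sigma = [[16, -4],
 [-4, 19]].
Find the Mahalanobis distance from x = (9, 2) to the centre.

Step 1 — centre the observation: (x - mu) = (3, 1).

Step 2 — invert Sigma. det(Sigma) = 16·19 - (-4)² = 288.
  Sigma^{-1} = (1/det) · [[d, -b], [-b, a]] = [[0.066, 0.0139],
 [0.0139, 0.0556]].

Step 3 — form the quadratic (x - mu)^T · Sigma^{-1} · (x - mu):
  Sigma^{-1} · (x - mu) = (0.2118, 0.0972).
  (x - mu)^T · [Sigma^{-1} · (x - mu)] = (3)·(0.2118) + (1)·(0.0972) = 0.7326.

Step 4 — take square root: d = √(0.7326) ≈ 0.8559.

d(x, mu) = √(0.7326) ≈ 0.8559


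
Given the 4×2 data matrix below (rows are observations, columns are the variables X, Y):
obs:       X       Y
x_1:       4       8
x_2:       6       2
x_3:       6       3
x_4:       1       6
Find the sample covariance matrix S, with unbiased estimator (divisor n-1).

Step 1 — column means:
  mean(X) = (4 + 6 + 6 + 1) / 4 = 17/4 = 4.25
  mean(Y) = (8 + 2 + 3 + 6) / 4 = 19/4 = 4.75

Step 2 — sample covariance S[i,j] = (1/(n-1)) · Σ_k (x_{k,i} - mean_i) · (x_{k,j} - mean_j), with n-1 = 3.
  S[X,X] = ((-0.25)·(-0.25) + (1.75)·(1.75) + (1.75)·(1.75) + (-3.25)·(-3.25)) / 3 = 16.75/3 = 5.5833
  S[X,Y] = ((-0.25)·(3.25) + (1.75)·(-2.75) + (1.75)·(-1.75) + (-3.25)·(1.25)) / 3 = -12.75/3 = -4.25
  S[Y,Y] = ((3.25)·(3.25) + (-2.75)·(-2.75) + (-1.75)·(-1.75) + (1.25)·(1.25)) / 3 = 22.75/3 = 7.5833

S is symmetric (S[j,i] = S[i,j]). Assembling:

S = [[5.5833, -4.25],
 [-4.25, 7.5833]]


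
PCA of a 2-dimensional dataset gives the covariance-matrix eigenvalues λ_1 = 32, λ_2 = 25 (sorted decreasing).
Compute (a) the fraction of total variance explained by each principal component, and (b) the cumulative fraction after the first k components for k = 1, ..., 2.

Step 1 — total variance = trace(Sigma) = Σ λ_i = 32 + 25 = 57.

Step 2 — fraction explained by component i = λ_i / Σ λ:
  PC1: 32/57 = 0.5614
  PC2: 25/57 = 0.4386

Step 3 — cumulative fraction after k components = (λ_1 + ... + λ_k) / Σ λ:
  k = 1: 32/57 = 0.5614
  k = 2: (32 + 25)/57 = 57/57 = 1

Summary (fraction, with percent):

explained: PC1 0.5614 (56.14%), PC2 0.4386 (43.86%);  cumulative: 0.5614, 1


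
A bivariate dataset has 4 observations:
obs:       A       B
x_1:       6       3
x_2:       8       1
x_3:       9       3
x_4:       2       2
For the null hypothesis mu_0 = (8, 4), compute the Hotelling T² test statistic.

Step 1 — sample mean vector:
  mean(A) = (6 + 8 + 9 + 2) / 4 = 25/4 = 6.25
  mean(B) = (3 + 1 + 3 + 2) / 4 = 9/4 = 2.25
  x̄ = (6.25, 2.25),  deviation x̄ - mu_0 = (6.25, 2.25) - (8, 4) = (-1.75, -1.75).

Step 2 — sample covariance matrix, S[i,j] = (1/(n-1)) · Σ_k (x_{k,i} - mean_i) · (x_{k,j} - mean_j), divisor n-1 = 3:
  S[A,A] = ((-0.25)·(-0.25) + (1.75)·(1.75) + (2.75)·(2.75) + (-4.25)·(-4.25)) / 3 = 28.75/3 = 9.5833
  S[A,B] = ((-0.25)·(0.75) + (1.75)·(-1.25) + (2.75)·(0.75) + (-4.25)·(-0.25)) / 3 = 0.75/3 = 0.25
  S[B,B] = ((0.75)·(0.75) + (-1.25)·(-1.25) + (0.75)·(0.75) + (-0.25)·(-0.25)) / 3 = 2.75/3 = 0.9167
  S = [[9.5833, 0.25],
 [0.25, 0.9167]].

Step 3 — invert S. det(S) = 9.5833·0.9167 - (0.25)² = 8.7222.
  S^{-1} = (1/det) · [[d, -b], [-b, a]] = [[0.1051, -0.0287],
 [-0.0287, 1.0987]].

Step 4 — quadratic form (x̄ - mu_0)^T · S^{-1} · (x̄ - mu_0):
  S^{-1} · (x̄ - mu_0) = (-0.1338, -1.8726),
  (x̄ - mu_0)^T · [...] = (-1.75)·(-0.1338) + (-1.75)·(-1.8726) = 3.5111.

Step 5 — scale by n: T² = 4 · 3.5111 = 14.0446.

T² ≈ 14.0446


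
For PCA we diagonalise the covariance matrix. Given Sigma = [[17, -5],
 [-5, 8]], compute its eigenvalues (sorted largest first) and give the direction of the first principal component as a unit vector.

Step 1 — characteristic polynomial of 2×2 Sigma:
  det(Sigma - λI) = λ² - trace · λ + det = 0.
  trace = 17 + 8 = 25, det = 17·8 - (-5)² = 111.
Step 2 — discriminant:
  Δ = trace² - 4·det = 625 - 444 = 181.
Step 3 — eigenvalues:
  λ = (trace ± √Δ)/2 = (25 ± 13.4536)/2,
  λ_1 = 19.2268,  λ_2 = 5.7732.

Step 4 — unit eigenvector for λ_1: solve (Sigma - λ_1 I)v = 0. First row:
  (17 - 19.2268)·v_x + (-5)·v_y = 0, i.e. (-2.2268)·v_x + (-5)·v_y = 0,
  so v ∝ (b, λ_1 - a) = (-5, 2.2268); multiply by -1 so the first entry is positive: u = (5, -2.2268).
  ||u|| = √((5)² + (-2.2268)²) = √(29.9587) ≈ 5.4735,
  v_1 = u/||u|| ≈ (0.9135, -0.4068) (||v_1|| = 1).

λ_1 = 19.2268,  λ_2 = 5.7732;  v_1 ≈ (0.9135, -0.4068)


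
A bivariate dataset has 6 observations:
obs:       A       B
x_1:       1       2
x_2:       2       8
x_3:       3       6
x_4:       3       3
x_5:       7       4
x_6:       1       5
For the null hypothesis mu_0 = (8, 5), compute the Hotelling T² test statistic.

Step 1 — sample mean vector:
  mean(A) = (1 + 2 + 3 + 3 + 7 + 1) / 6 = 17/6 = 2.8333
  mean(B) = (2 + 8 + 6 + 3 + 4 + 5) / 6 = 28/6 = 4.6667
  x̄ = (2.8333, 4.6667),  deviation x̄ - mu_0 = (2.8333, 4.6667) - (8, 5) = (-5.1667, -0.3333).

Step 2 — sample covariance matrix, S[i,j] = (1/(n-1)) · Σ_k (x_{k,i} - mean_i) · (x_{k,j} - mean_j), divisor n-1 = 5:
  S[A,A] = ((-1.8333)·(-1.8333) + (-0.8333)·(-0.8333) + (0.1667)·(0.1667) + (0.1667)·(0.1667) + (4.1667)·(4.1667) + (-1.8333)·(-1.8333)) / 5 = 24.8333/5 = 4.9667
  S[A,B] = ((-1.8333)·(-2.6667) + (-0.8333)·(3.3333) + (0.1667)·(1.3333) + (0.1667)·(-1.6667) + (4.1667)·(-0.6667) + (-1.8333)·(0.3333)) / 5 = -1.3333/5 = -0.2667
  S[B,B] = ((-2.6667)·(-2.6667) + (3.3333)·(3.3333) + (1.3333)·(1.3333) + (-1.6667)·(-1.6667) + (-0.6667)·(-0.6667) + (0.3333)·(0.3333)) / 5 = 23.3333/5 = 4.6667
  S = [[4.9667, -0.2667],
 [-0.2667, 4.6667]].

Step 3 — invert S. det(S) = 4.9667·4.6667 - (-0.2667)² = 23.1067.
  S^{-1} = (1/det) · [[d, -b], [-b, a]] = [[0.202, 0.0115],
 [0.0115, 0.2149]].

Step 4 — quadratic form (x̄ - mu_0)^T · S^{-1} · (x̄ - mu_0):
  S^{-1} · (x̄ - mu_0) = (-1.0473, -0.1313),
  (x̄ - mu_0)^T · [...] = (-5.1667)·(-1.0473) + (-0.3333)·(-0.1313) = 5.4549.

Step 5 — scale by n: T² = 6 · 5.4549 = 32.7294.

T² ≈ 32.7294


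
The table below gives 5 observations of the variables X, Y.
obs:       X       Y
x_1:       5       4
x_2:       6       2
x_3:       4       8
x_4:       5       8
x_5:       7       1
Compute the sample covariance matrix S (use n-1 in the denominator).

Step 1 — column means:
  mean(X) = (5 + 6 + 4 + 5 + 7) / 5 = 27/5 = 5.4
  mean(Y) = (4 + 2 + 8 + 8 + 1) / 5 = 23/5 = 4.6

Step 2 — sample covariance S[i,j] = (1/(n-1)) · Σ_k (x_{k,i} - mean_i) · (x_{k,j} - mean_j), with n-1 = 4.
  S[X,X] = ((-0.4)·(-0.4) + (0.6)·(0.6) + (-1.4)·(-1.4) + (-0.4)·(-0.4) + (1.6)·(1.6)) / 4 = 5.2/4 = 1.3
  S[X,Y] = ((-0.4)·(-0.6) + (0.6)·(-2.6) + (-1.4)·(3.4) + (-0.4)·(3.4) + (1.6)·(-3.6)) / 4 = -13.2/4 = -3.3
  S[Y,Y] = ((-0.6)·(-0.6) + (-2.6)·(-2.6) + (3.4)·(3.4) + (3.4)·(3.4) + (-3.6)·(-3.6)) / 4 = 43.2/4 = 10.8

S is symmetric (S[j,i] = S[i,j]). Assembling:

S = [[1.3, -3.3],
 [-3.3, 10.8]]


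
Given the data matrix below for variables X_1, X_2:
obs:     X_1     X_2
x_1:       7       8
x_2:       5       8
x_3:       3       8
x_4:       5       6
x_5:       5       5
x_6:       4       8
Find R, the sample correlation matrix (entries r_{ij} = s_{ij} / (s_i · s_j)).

Step 1 — column means:
  mean(X_1) = (7 + 5 + 3 + 5 + 5 + 4) / 6 = 29/6 = 4.8333
  mean(X_2) = (8 + 8 + 8 + 6 + 5 + 8) / 6 = 43/6 = 7.1667

Step 2 — sample variances and covariances s[i,j] = (1/(n-1)) · Σ_k (x_{k,i} - mean_i) · (x_{k,j} - mean_j), with n-1 = 5:
  s[X_1,X_1] = ((2.1667)·(2.1667) + (0.1667)·(0.1667) + (-1.8333)·(-1.8333) + (0.1667)·(0.1667) + (0.1667)·(0.1667) + (-0.8333)·(-0.8333)) / 5 = 8.8333/5 = 1.7667
  s[X_1,X_2] = ((2.1667)·(0.8333) + (0.1667)·(0.8333) + (-1.8333)·(0.8333) + (0.1667)·(-1.1667) + (0.1667)·(-2.1667) + (-0.8333)·(0.8333)) / 5 = -0.8333/5 = -0.1667
  s[X_2,X_2] = ((0.8333)·(0.8333) + (0.8333)·(0.8333) + (0.8333)·(0.8333) + (-1.1667)·(-1.1667) + (-2.1667)·(-2.1667) + (0.8333)·(0.8333)) / 5 = 8.8333/5 = 1.7667
  Sample standard deviations s_i = √(s[i,i]):
  s(X_1) = √(1.7667) = 1.3292
  s(X_2) = √(1.7667) = 1.3292

Step 3 — r_{ij} = s_{ij} / (s_i · s_j):
  r[X_1,X_1] = 1 (diagonal).
  r[X_1,X_2] = -0.1667 / (1.3292 · 1.3292) = -0.1667 / 1.7667 = -0.0943
  r[X_2,X_2] = 1 (diagonal).

R is symmetric with unit diagonal. Assembling:

R = [[1, -0.0943],
 [-0.0943, 1]]


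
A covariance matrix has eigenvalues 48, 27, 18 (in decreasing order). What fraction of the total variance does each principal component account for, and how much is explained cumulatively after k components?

Step 1 — total variance = trace(Sigma) = Σ λ_i = 48 + 27 + 18 = 93.

Step 2 — fraction explained by component i = λ_i / Σ λ:
  PC1: 48/93 = 0.5161
  PC2: 27/93 = 0.2903
  PC3: 18/93 = 0.1935

Step 3 — cumulative fraction after k components = (λ_1 + ... + λ_k) / Σ λ:
  k = 1: 48/93 = 0.5161
  k = 2: (48 + 27)/93 = 75/93 = 0.8065
  k = 3: (48 + 27 + 18)/93 = 93/93 = 1

Summary (fraction, with percent):

explained: PC1 0.5161 (51.61%), PC2 0.2903 (29.03%), PC3 0.1935 (19.35%);  cumulative: 0.5161, 0.8065, 1


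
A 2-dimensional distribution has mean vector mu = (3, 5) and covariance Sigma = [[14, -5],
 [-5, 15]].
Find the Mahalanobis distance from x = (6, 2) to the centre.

Step 1 — centre the observation: (x - mu) = (3, -3).

Step 2 — invert Sigma. det(Sigma) = 14·15 - (-5)² = 185.
  Sigma^{-1} = (1/det) · [[d, -b], [-b, a]] = [[0.0811, 0.027],
 [0.027, 0.0757]].

Step 3 — form the quadratic (x - mu)^T · Sigma^{-1} · (x - mu):
  Sigma^{-1} · (x - mu) = (0.1622, -0.1459).
  (x - mu)^T · [Sigma^{-1} · (x - mu)] = (3)·(0.1622) + (-3)·(-0.1459) = 0.9243.

Step 4 — take square root: d = √(0.9243) ≈ 0.9614.

d(x, mu) = √(0.9243) ≈ 0.9614


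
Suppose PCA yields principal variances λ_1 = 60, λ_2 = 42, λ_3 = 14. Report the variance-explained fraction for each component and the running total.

Step 1 — total variance = trace(Sigma) = Σ λ_i = 60 + 42 + 14 = 116.

Step 2 — fraction explained by component i = λ_i / Σ λ:
  PC1: 60/116 = 0.5172
  PC2: 42/116 = 0.3621
  PC3: 14/116 = 0.1207

Step 3 — cumulative fraction after k components = (λ_1 + ... + λ_k) / Σ λ:
  k = 1: 60/116 = 0.5172
  k = 2: (60 + 42)/116 = 102/116 = 0.8793
  k = 3: (60 + 42 + 14)/116 = 116/116 = 1

Summary (fraction, with percent):

explained: PC1 0.5172 (51.72%), PC2 0.3621 (36.21%), PC3 0.1207 (12.07%);  cumulative: 0.5172, 0.8793, 1


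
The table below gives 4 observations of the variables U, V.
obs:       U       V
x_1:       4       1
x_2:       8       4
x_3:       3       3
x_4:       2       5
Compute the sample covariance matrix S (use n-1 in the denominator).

Step 1 — column means:
  mean(U) = (4 + 8 + 3 + 2) / 4 = 17/4 = 4.25
  mean(V) = (1 + 4 + 3 + 5) / 4 = 13/4 = 3.25

Step 2 — sample covariance S[i,j] = (1/(n-1)) · Σ_k (x_{k,i} - mean_i) · (x_{k,j} - mean_j), with n-1 = 3.
  S[U,U] = ((-0.25)·(-0.25) + (3.75)·(3.75) + (-1.25)·(-1.25) + (-2.25)·(-2.25)) / 3 = 20.75/3 = 6.9167
  S[U,V] = ((-0.25)·(-2.25) + (3.75)·(0.75) + (-1.25)·(-0.25) + (-2.25)·(1.75)) / 3 = -0.25/3 = -0.0833
  S[V,V] = ((-2.25)·(-2.25) + (0.75)·(0.75) + (-0.25)·(-0.25) + (1.75)·(1.75)) / 3 = 8.75/3 = 2.9167

S is symmetric (S[j,i] = S[i,j]). Assembling:

S = [[6.9167, -0.0833],
 [-0.0833, 2.9167]]


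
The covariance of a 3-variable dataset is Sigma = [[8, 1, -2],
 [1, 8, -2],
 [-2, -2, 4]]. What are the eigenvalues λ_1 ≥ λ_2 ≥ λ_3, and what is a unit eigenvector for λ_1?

Step 1 — characteristic polynomial p(λ) = det(λI - Sigma) = λ³ - tr·λ² + c_1·λ - det, where tr = trace, c_1 = sum of the principal 2×2 minors, det = det(Sigma):
  tr = 8 + 8 + 4 = 20,
  c_1 = (8·8 - (1)²) + (8·4 - (-2)²) + (8·4 - (-2)²) = 63 + 28 + 28 = 119,
  det = 8·(8·4 - (-2)²) - (1)·((1)·4 - (-2)·(-2)) + (-2)·((1)·(-2) - 8·(-2)) = 8·(28) - (1)·(0) + (-2)·(14) = 196.
  So p(λ) = λ³ - 20λ² + 119λ - 196.
Step 2 — look for an integer root (rational root theorem: any rational root is an integer divisor of 196). Testing λ = 7:
  p(7) = 343 - 980 + 833 - 196 = 0  ✓
  Dividing out (λ - 7): p(λ) = (λ - 7)(λ² - 13λ + 28).
Step 3 — remaining eigenvalues from the quadratic λ² - 13λ + 28 = 0:
  Δ = 13² - 4·28 = 169 - 112 = 57,  λ = (13 ± √57)/2 = (13 ± 7.5498)/2 ≈ 10.2749 or 2.7251.
  Sorted: λ_1 = 10.2749,  λ_2 = 7,  λ_3 = 2.7251  (check: sum = 20 = tr ✓).

Step 4 — unit eigenvector for λ_1 ≈ 10.2749: v spans the null space of (Sigma - λ_1 I), whose rows are
  r_1 = (-2.2749, 1, -2),  r_2 = (1, -2.2749, -2),  r_3 = (-2, -2, -6.2749).
  v is orthogonal to every row, so take v ∝ r_1 × r_2 = ((1)·(-2) - (-2)·(-2.2749), (-2)·(1) - (-2.2749)·(-2), (-2.2749)·(-2.2749) - (1)·(1)) ≈ (-6.5498, -6.5498, 4.1752).
  Rescale (multiply by -1 so the first nonzero entry is positive): u = (6.5498, 6.5498, -4.1752).
  ||u|| = √((6.5498)² + (6.5498)² + (-4.1752)²) = √(103.2334) ≈ 10.1604,  v_1 = u/||u|| ≈ (0.6446, 0.6446, -0.4109) (||v_1|| = 1).

λ_1 = 10.2749,  λ_2 = 7,  λ_3 = 2.7251;  v_1 ≈ (0.6446, 0.6446, -0.4109)


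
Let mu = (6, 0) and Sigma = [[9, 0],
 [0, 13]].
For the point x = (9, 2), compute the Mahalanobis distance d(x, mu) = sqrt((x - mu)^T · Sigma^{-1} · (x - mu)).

Step 1 — centre the observation: (x - mu) = (3, 2).

Step 2 — invert Sigma. det(Sigma) = 9·13 - (0)² = 117.
  Sigma^{-1} = (1/det) · [[d, -b], [-b, a]] = [[0.1111, 0],
 [0, 0.0769]].

Step 3 — form the quadratic (x - mu)^T · Sigma^{-1} · (x - mu):
  Sigma^{-1} · (x - mu) = (0.3333, 0.1538).
  (x - mu)^T · [Sigma^{-1} · (x - mu)] = (3)·(0.3333) + (2)·(0.1538) = 1.3077.

Step 4 — take square root: d = √(1.3077) ≈ 1.1435.

d(x, mu) = √(1.3077) ≈ 1.1435


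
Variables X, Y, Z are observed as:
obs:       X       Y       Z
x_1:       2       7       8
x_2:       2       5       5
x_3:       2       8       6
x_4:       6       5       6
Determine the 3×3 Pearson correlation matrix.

Step 1 — column means:
  mean(X) = (2 + 2 + 2 + 6) / 4 = 12/4 = 3
  mean(Y) = (7 + 5 + 8 + 5) / 4 = 25/4 = 6.25
  mean(Z) = (8 + 5 + 6 + 6) / 4 = 25/4 = 6.25

Step 2 — sample variances and covariances s[i,j] = (1/(n-1)) · Σ_k (x_{k,i} - mean_i) · (x_{k,j} - mean_j), with n-1 = 3:
  s[X,X] = ((-1)·(-1) + (-1)·(-1) + (-1)·(-1) + (3)·(3)) / 3 = 12/3 = 4
  s[X,Y] = ((-1)·(0.75) + (-1)·(-1.25) + (-1)·(1.75) + (3)·(-1.25)) / 3 = -5/3 = -1.6667
  s[X,Z] = ((-1)·(1.75) + (-1)·(-1.25) + (-1)·(-0.25) + (3)·(-0.25)) / 3 = -1/3 = -0.3333
  s[Y,Y] = ((0.75)·(0.75) + (-1.25)·(-1.25) + (1.75)·(1.75) + (-1.25)·(-1.25)) / 3 = 6.75/3 = 2.25
  s[Y,Z] = ((0.75)·(1.75) + (-1.25)·(-1.25) + (1.75)·(-0.25) + (-1.25)·(-0.25)) / 3 = 2.75/3 = 0.9167
  s[Z,Z] = ((1.75)·(1.75) + (-1.25)·(-1.25) + (-0.25)·(-0.25) + (-0.25)·(-0.25)) / 3 = 4.75/3 = 1.5833
  Sample standard deviations s_i = √(s[i,i]):
  s(X) = √(4) = 2
  s(Y) = √(2.25) = 1.5
  s(Z) = √(1.5833) = 1.2583

Step 3 — r_{ij} = s_{ij} / (s_i · s_j):
  r[X,X] = 1 (diagonal).
  r[X,Y] = -1.6667 / (2 · 1.5) = -1.6667 / 3 = -0.5556
  r[X,Z] = -0.3333 / (2 · 1.2583) = -0.3333 / 2.5166 = -0.1325
  r[Y,Y] = 1 (diagonal).
  r[Y,Z] = 0.9167 / (1.5 · 1.2583) = 0.9167 / 1.8875 = 0.4857
  r[Z,Z] = 1 (diagonal).

R is symmetric with unit diagonal. Assembling:

R = [[1, -0.5556, -0.1325],
 [-0.5556, 1, 0.4857],
 [-0.1325, 0.4857, 1]]


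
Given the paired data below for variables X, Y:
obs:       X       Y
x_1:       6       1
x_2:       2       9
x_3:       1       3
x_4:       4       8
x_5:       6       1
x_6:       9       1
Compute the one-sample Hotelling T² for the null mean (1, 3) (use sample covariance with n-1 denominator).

Step 1 — sample mean vector:
  mean(X) = (6 + 2 + 1 + 4 + 6 + 9) / 6 = 28/6 = 4.6667
  mean(Y) = (1 + 9 + 3 + 8 + 1 + 1) / 6 = 23/6 = 3.8333
  x̄ = (4.6667, 3.8333),  deviation x̄ - mu_0 = (4.6667, 3.8333) - (1, 3) = (3.6667, 0.8333).

Step 2 — sample covariance matrix, S[i,j] = (1/(n-1)) · Σ_k (x_{k,i} - mean_i) · (x_{k,j} - mean_j), divisor n-1 = 5:
  S[X,X] = ((1.3333)·(1.3333) + (-2.6667)·(-2.6667) + (-3.6667)·(-3.6667) + (-0.6667)·(-0.6667) + (1.3333)·(1.3333) + (4.3333)·(4.3333)) / 5 = 43.3333/5 = 8.6667
  S[X,Y] = ((1.3333)·(-2.8333) + (-2.6667)·(5.1667) + (-3.6667)·(-0.8333) + (-0.6667)·(4.1667) + (1.3333)·(-2.8333) + (4.3333)·(-2.8333)) / 5 = -33.3333/5 = -6.6667
  S[Y,Y] = ((-2.8333)·(-2.8333) + (5.1667)·(5.1667) + (-0.8333)·(-0.8333) + (4.1667)·(4.1667) + (-2.8333)·(-2.8333) + (-2.8333)·(-2.8333)) / 5 = 68.8333/5 = 13.7667
  S = [[8.6667, -6.6667],
 [-6.6667, 13.7667]].

Step 3 — invert S. det(S) = 8.6667·13.7667 - (-6.6667)² = 74.8667.
  S^{-1} = (1/det) · [[d, -b], [-b, a]] = [[0.1839, 0.089],
 [0.089, 0.1158]].

Step 4 — quadratic form (x̄ - mu_0)^T · S^{-1} · (x̄ - mu_0):
  S^{-1} · (x̄ - mu_0) = (0.7484, 0.423),
  (x̄ - mu_0)^T · [...] = (3.6667)·(0.7484) + (0.8333)·(0.423) = 3.0968.

Step 5 — scale by n: T² = 6 · 3.0968 = 18.5806.

T² ≈ 18.5806


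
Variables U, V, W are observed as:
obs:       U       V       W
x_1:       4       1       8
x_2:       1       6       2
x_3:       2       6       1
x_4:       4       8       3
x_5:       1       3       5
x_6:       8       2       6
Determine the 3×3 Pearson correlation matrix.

Step 1 — column means:
  mean(U) = (4 + 1 + 2 + 4 + 1 + 8) / 6 = 20/6 = 3.3333
  mean(V) = (1 + 6 + 6 + 8 + 3 + 2) / 6 = 26/6 = 4.3333
  mean(W) = (8 + 2 + 1 + 3 + 5 + 6) / 6 = 25/6 = 4.1667

Step 2 — sample variances and covariances s[i,j] = (1/(n-1)) · Σ_k (x_{k,i} - mean_i) · (x_{k,j} - mean_j), with n-1 = 5:
  s[U,U] = ((0.6667)·(0.6667) + (-2.3333)·(-2.3333) + (-1.3333)·(-1.3333) + (0.6667)·(0.6667) + (-2.3333)·(-2.3333) + (4.6667)·(4.6667)) / 5 = 35.3333/5 = 7.0667
  s[U,V] = ((0.6667)·(-3.3333) + (-2.3333)·(1.6667) + (-1.3333)·(1.6667) + (0.6667)·(3.6667) + (-2.3333)·(-1.3333) + (4.6667)·(-2.3333)) / 5 = -13.6667/5 = -2.7333
  s[U,W] = ((0.6667)·(3.8333) + (-2.3333)·(-2.1667) + (-1.3333)·(-3.1667) + (0.6667)·(-1.1667) + (-2.3333)·(0.8333) + (4.6667)·(1.8333)) / 5 = 17.6667/5 = 3.5333
  s[V,V] = ((-3.3333)·(-3.3333) + (1.6667)·(1.6667) + (1.6667)·(1.6667) + (3.6667)·(3.6667) + (-1.3333)·(-1.3333) + (-2.3333)·(-2.3333)) / 5 = 37.3333/5 = 7.4667
  s[V,W] = ((-3.3333)·(3.8333) + (1.6667)·(-2.1667) + (1.6667)·(-3.1667) + (3.6667)·(-1.1667) + (-1.3333)·(0.8333) + (-2.3333)·(1.8333)) / 5 = -31.3333/5 = -6.2667
  s[W,W] = ((3.8333)·(3.8333) + (-2.1667)·(-2.1667) + (-3.1667)·(-3.1667) + (-1.1667)·(-1.1667) + (0.8333)·(0.8333) + (1.8333)·(1.8333)) / 5 = 34.8333/5 = 6.9667
  Sample standard deviations s_i = √(s[i,i]):
  s(U) = √(7.0667) = 2.6583
  s(V) = √(7.4667) = 2.7325
  s(W) = √(6.9667) = 2.6394

Step 3 — r_{ij} = s_{ij} / (s_i · s_j):
  r[U,U] = 1 (diagonal).
  r[U,V] = -2.7333 / (2.6583 · 2.7325) = -2.7333 / 7.2639 = -0.3763
  r[U,W] = 3.5333 / (2.6583 · 2.6394) = 3.5333 / 7.0165 = 0.5036
  r[V,V] = 1 (diagonal).
  r[V,W] = -6.2667 / (2.7325 · 2.6394) = -6.2667 / 7.2123 = -0.8689
  r[W,W] = 1 (diagonal).

R is symmetric with unit diagonal. Assembling:

R = [[1, -0.3763, 0.5036],
 [-0.3763, 1, -0.8689],
 [0.5036, -0.8689, 1]]


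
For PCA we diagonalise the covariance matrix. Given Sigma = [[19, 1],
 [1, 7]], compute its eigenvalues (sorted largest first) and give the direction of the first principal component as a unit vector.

Step 1 — characteristic polynomial of 2×2 Sigma:
  det(Sigma - λI) = λ² - trace · λ + det = 0.
  trace = 19 + 7 = 26, det = 19·7 - (1)² = 132.
Step 2 — discriminant:
  Δ = trace² - 4·det = 676 - 528 = 148.
Step 3 — eigenvalues:
  λ = (trace ± √Δ)/2 = (26 ± 12.1655)/2,
  λ_1 = 19.0828,  λ_2 = 6.9172.

Step 4 — unit eigenvector for λ_1: solve (Sigma - λ_1 I)v = 0. First row:
  (19 - 19.0828)·v_x + (1)·v_y = 0, i.e. (-0.0828)·v_x + (1)·v_y = 0,
  so v ∝ (b, λ_1 - a) = (1, 0.0828) = u.
  ||u|| = √((1)² + (0.0828)²) = √(1.0068) ≈ 1.0034,
  v_1 = u/||u|| ≈ (0.9966, 0.0825) (||v_1|| = 1).

λ_1 = 19.0828,  λ_2 = 6.9172;  v_1 ≈ (0.9966, 0.0825)


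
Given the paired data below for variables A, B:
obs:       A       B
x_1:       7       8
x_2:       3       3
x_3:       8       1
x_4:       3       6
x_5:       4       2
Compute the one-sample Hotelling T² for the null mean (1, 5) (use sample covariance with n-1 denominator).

Step 1 — sample mean vector:
  mean(A) = (7 + 3 + 8 + 3 + 4) / 5 = 25/5 = 5
  mean(B) = (8 + 3 + 1 + 6 + 2) / 5 = 20/5 = 4
  x̄ = (5, 4),  deviation x̄ - mu_0 = (5, 4) - (1, 5) = (4, -1).

Step 2 — sample covariance matrix, S[i,j] = (1/(n-1)) · Σ_k (x_{k,i} - mean_i) · (x_{k,j} - mean_j), divisor n-1 = 4:
  S[A,A] = ((2)·(2) + (-2)·(-2) + (3)·(3) + (-2)·(-2) + (-1)·(-1)) / 4 = 22/4 = 5.5
  S[A,B] = ((2)·(4) + (-2)·(-1) + (3)·(-3) + (-2)·(2) + (-1)·(-2)) / 4 = -1/4 = -0.25
  S[B,B] = ((4)·(4) + (-1)·(-1) + (-3)·(-3) + (2)·(2) + (-2)·(-2)) / 4 = 34/4 = 8.5
  S = [[5.5, -0.25],
 [-0.25, 8.5]].

Step 3 — invert S. det(S) = 5.5·8.5 - (-0.25)² = 46.6875.
  S^{-1} = (1/det) · [[d, -b], [-b, a]] = [[0.1821, 0.0054],
 [0.0054, 0.1178]].

Step 4 — quadratic form (x̄ - mu_0)^T · S^{-1} · (x̄ - mu_0):
  S^{-1} · (x̄ - mu_0) = (0.7229, -0.0964),
  (x̄ - mu_0)^T · [...] = (4)·(0.7229) + (-1)·(-0.0964) = 2.988.

Step 5 — scale by n: T² = 5 · 2.988 = 14.9398.

T² ≈ 14.9398


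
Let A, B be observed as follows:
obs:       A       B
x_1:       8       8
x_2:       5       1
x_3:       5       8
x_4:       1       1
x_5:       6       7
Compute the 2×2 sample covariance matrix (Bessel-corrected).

Step 1 — column means:
  mean(A) = (8 + 5 + 5 + 1 + 6) / 5 = 25/5 = 5
  mean(B) = (8 + 1 + 8 + 1 + 7) / 5 = 25/5 = 5

Step 2 — sample covariance S[i,j] = (1/(n-1)) · Σ_k (x_{k,i} - mean_i) · (x_{k,j} - mean_j), with n-1 = 4.
  S[A,A] = ((3)·(3) + (0)·(0) + (0)·(0) + (-4)·(-4) + (1)·(1)) / 4 = 26/4 = 6.5
  S[A,B] = ((3)·(3) + (0)·(-4) + (0)·(3) + (-4)·(-4) + (1)·(2)) / 4 = 27/4 = 6.75
  S[B,B] = ((3)·(3) + (-4)·(-4) + (3)·(3) + (-4)·(-4) + (2)·(2)) / 4 = 54/4 = 13.5

S is symmetric (S[j,i] = S[i,j]). Assembling:

S = [[6.5, 6.75],
 [6.75, 13.5]]


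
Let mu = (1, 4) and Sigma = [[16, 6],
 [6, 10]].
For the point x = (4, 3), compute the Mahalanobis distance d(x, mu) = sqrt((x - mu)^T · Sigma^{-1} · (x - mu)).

Step 1 — centre the observation: (x - mu) = (3, -1).

Step 2 — invert Sigma. det(Sigma) = 16·10 - (6)² = 124.
  Sigma^{-1} = (1/det) · [[d, -b], [-b, a]] = [[0.0806, -0.0484],
 [-0.0484, 0.129]].

Step 3 — form the quadratic (x - mu)^T · Sigma^{-1} · (x - mu):
  Sigma^{-1} · (x - mu) = (0.2903, -0.2742).
  (x - mu)^T · [Sigma^{-1} · (x - mu)] = (3)·(0.2903) + (-1)·(-0.2742) = 1.1452.

Step 4 — take square root: d = √(1.1452) ≈ 1.0701.

d(x, mu) = √(1.1452) ≈ 1.0701
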